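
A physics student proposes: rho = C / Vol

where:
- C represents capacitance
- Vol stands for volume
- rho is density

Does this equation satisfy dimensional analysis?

No

C (capacitance) has dimensions [I^2 L^-2 M^-1 T^4].
Vol (volume) has dimensions [L^3].
rho (density) has dimensions [L^-3 M].

Left side: [L^-3 M]
Right side: [I^2 L^-5 M^-1 T^4]

The two sides have different dimensions, so the equation is NOT dimensionally consistent.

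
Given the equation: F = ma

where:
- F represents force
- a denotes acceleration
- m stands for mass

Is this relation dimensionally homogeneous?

Yes

F (force) has dimensions [L M T^-2].
a (acceleration) has dimensions [L T^-2].
m (mass) has dimensions [M].

Left side: [L M T^-2]
Right side: [L M T^-2]

Both sides have the same dimensions, so the equation is dimensionally consistent.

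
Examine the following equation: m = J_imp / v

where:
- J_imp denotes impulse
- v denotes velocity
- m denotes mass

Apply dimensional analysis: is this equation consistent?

Yes

J_imp (impulse) has dimensions [L M T^-1].
v (velocity) has dimensions [L T^-1].
m (mass) has dimensions [M].

Left side: [M]
Right side: [M]

Both sides have the same dimensions, so the equation is dimensionally consistent.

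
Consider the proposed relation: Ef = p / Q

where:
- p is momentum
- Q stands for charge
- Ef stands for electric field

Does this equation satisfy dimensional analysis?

No

p (momentum) has dimensions [L M T^-1].
Q (charge) has dimensions [I T].
Ef (electric field) has dimensions [I^-1 L M T^-3].

Left side: [I^-1 L M T^-3]
Right side: [I^-1 L M T^-2]

The two sides have different dimensions, so the equation is NOT dimensionally consistent.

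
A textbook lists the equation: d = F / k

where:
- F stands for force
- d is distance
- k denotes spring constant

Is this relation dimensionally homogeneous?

Yes

F (force) has dimensions [L M T^-2].
d (distance) has dimensions [L].
k (spring constant) has dimensions [M T^-2].

Left side: [L]
Right side: [L]

Both sides have the same dimensions, so the equation is dimensionally consistent.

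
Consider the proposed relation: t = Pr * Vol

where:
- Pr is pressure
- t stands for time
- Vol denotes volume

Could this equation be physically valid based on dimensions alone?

No

Pr (pressure) has dimensions [L^-1 M T^-2].
t (time) has dimensions [T].
Vol (volume) has dimensions [L^3].

Left side: [T]
Right side: [L^2 M T^-2]

The two sides have different dimensions, so the equation is NOT dimensionally consistent.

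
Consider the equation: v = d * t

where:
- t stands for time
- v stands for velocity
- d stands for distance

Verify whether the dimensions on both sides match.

No

t (time) has dimensions [T].
v (velocity) has dimensions [L T^-1].
d (distance) has dimensions [L].

Left side: [L T^-1]
Right side: [L T]

The two sides have different dimensions, so the equation is NOT dimensionally consistent.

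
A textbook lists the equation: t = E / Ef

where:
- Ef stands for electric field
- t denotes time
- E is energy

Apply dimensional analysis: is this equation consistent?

No

Ef (electric field) has dimensions [I^-1 L M T^-3].
t (time) has dimensions [T].
E (energy) has dimensions [L^2 M T^-2].

Left side: [T]
Right side: [I L T]

The two sides have different dimensions, so the equation is NOT dimensionally consistent.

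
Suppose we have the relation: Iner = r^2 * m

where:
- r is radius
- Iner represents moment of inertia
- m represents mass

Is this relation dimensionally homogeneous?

Yes

r (radius) has dimensions [L].
Iner (moment of inertia) has dimensions [L^2 M].
m (mass) has dimensions [M].

Left side: [L^2 M]
Right side: [L^2 M]

Both sides have the same dimensions, so the equation is dimensionally consistent.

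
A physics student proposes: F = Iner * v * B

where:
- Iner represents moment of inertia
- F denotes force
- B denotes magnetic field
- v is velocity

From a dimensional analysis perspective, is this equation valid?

No

Iner (moment of inertia) has dimensions [L^2 M].
F (force) has dimensions [L M T^-2].
B (magnetic field) has dimensions [I^-1 M T^-2].
v (velocity) has dimensions [L T^-1].

Left side: [L M T^-2]
Right side: [I^-1 L^3 M^2 T^-3]

The two sides have different dimensions, so the equation is NOT dimensionally consistent.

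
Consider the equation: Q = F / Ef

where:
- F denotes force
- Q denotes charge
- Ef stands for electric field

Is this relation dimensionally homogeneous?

Yes

F (force) has dimensions [L M T^-2].
Q (charge) has dimensions [I T].
Ef (electric field) has dimensions [I^-1 L M T^-3].

Left side: [I T]
Right side: [I T]

Both sides have the same dimensions, so the equation is dimensionally consistent.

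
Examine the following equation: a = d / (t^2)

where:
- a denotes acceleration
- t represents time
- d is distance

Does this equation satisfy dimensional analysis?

Yes

a (acceleration) has dimensions [L T^-2].
t (time) has dimensions [T].
d (distance) has dimensions [L].

Left side: [L T^-2]
Right side: [L T^-2]

Both sides have the same dimensions, so the equation is dimensionally consistent.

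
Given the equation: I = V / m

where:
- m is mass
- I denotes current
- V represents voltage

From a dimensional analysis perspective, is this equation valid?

No

m (mass) has dimensions [M].
I (current) has dimensions [I].
V (voltage) has dimensions [I^-1 L^2 M T^-3].

Left side: [I]
Right side: [I^-1 L^2 T^-3]

The two sides have different dimensions, so the equation is NOT dimensionally consistent.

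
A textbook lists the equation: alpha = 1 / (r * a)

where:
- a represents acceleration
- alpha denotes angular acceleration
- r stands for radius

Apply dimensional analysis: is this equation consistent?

No

a (acceleration) has dimensions [L T^-2].
alpha (angular acceleration) has dimensions [T^-2].
r (radius) has dimensions [L].

Left side: [T^-2]
Right side: [L^-2 T^2]

The two sides have different dimensions, so the equation is NOT dimensionally consistent.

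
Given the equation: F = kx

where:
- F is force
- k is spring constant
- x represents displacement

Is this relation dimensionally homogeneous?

Yes

F (force) has dimensions [L M T^-2].
k (spring constant) has dimensions [M T^-2].
x (displacement) has dimensions [L].

Left side: [L M T^-2]
Right side: [L M T^-2]

Both sides have the same dimensions, so the equation is dimensionally consistent.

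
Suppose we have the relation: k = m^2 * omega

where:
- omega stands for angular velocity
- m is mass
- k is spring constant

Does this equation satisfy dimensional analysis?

No

omega (angular velocity) has dimensions [T^-1].
m (mass) has dimensions [M].
k (spring constant) has dimensions [M T^-2].

Left side: [M T^-2]
Right side: [M^2 T^-1]

The two sides have different dimensions, so the equation is NOT dimensionally consistent.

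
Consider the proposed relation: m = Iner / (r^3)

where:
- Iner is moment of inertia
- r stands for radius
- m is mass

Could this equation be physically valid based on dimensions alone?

No

Iner (moment of inertia) has dimensions [L^2 M].
r (radius) has dimensions [L].
m (mass) has dimensions [M].

Left side: [M]
Right side: [L^-1 M]

The two sides have different dimensions, so the equation is NOT dimensionally consistent.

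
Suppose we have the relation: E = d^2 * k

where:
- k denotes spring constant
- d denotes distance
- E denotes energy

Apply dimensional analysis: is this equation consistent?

Yes

k (spring constant) has dimensions [M T^-2].
d (distance) has dimensions [L].
E (energy) has dimensions [L^2 M T^-2].

Left side: [L^2 M T^-2]
Right side: [L^2 M T^-2]

Both sides have the same dimensions, so the equation is dimensionally consistent.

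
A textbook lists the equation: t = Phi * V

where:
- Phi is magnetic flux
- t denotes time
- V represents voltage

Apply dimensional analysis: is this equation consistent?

No

Phi (magnetic flux) has dimensions [I^-1 L^2 M T^-2].
t (time) has dimensions [T].
V (voltage) has dimensions [I^-1 L^2 M T^-3].

Left side: [T]
Right side: [I^-2 L^4 M^2 T^-5]

The two sides have different dimensions, so the equation is NOT dimensionally consistent.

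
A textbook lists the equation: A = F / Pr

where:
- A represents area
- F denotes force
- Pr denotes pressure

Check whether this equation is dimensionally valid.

Yes

A (area) has dimensions [L^2].
F (force) has dimensions [L M T^-2].
Pr (pressure) has dimensions [L^-1 M T^-2].

Left side: [L^2]
Right side: [L^2]

Both sides have the same dimensions, so the equation is dimensionally consistent.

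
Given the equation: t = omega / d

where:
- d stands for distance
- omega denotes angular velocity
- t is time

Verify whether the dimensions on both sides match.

No

d (distance) has dimensions [L].
omega (angular velocity) has dimensions [T^-1].
t (time) has dimensions [T].

Left side: [T]
Right side: [L^-1 T^-1]

The two sides have different dimensions, so the equation is NOT dimensionally consistent.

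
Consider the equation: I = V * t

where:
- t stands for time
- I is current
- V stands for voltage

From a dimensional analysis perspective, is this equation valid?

No

t (time) has dimensions [T].
I (current) has dimensions [I].
V (voltage) has dimensions [I^-1 L^2 M T^-3].

Left side: [I]
Right side: [I^-1 L^2 M T^-2]

The two sides have different dimensions, so the equation is NOT dimensionally consistent.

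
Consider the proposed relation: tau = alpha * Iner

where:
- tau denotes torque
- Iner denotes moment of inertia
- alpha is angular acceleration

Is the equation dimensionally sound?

Yes

tau (torque) has dimensions [L^2 M T^-2].
Iner (moment of inertia) has dimensions [L^2 M].
alpha (angular acceleration) has dimensions [T^-2].

Left side: [L^2 M T^-2]
Right side: [L^2 M T^-2]

Both sides have the same dimensions, so the equation is dimensionally consistent.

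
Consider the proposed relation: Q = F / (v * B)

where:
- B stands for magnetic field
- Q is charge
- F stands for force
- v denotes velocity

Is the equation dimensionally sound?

Yes

B (magnetic field) has dimensions [I^-1 M T^-2].
Q (charge) has dimensions [I T].
F (force) has dimensions [L M T^-2].
v (velocity) has dimensions [L T^-1].

Left side: [I T]
Right side: [I T]

Both sides have the same dimensions, so the equation is dimensionally consistent.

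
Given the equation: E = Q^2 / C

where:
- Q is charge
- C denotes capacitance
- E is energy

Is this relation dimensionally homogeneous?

Yes

Q (charge) has dimensions [I T].
C (capacitance) has dimensions [I^2 L^-2 M^-1 T^4].
E (energy) has dimensions [L^2 M T^-2].

Left side: [L^2 M T^-2]
Right side: [L^2 M T^-2]

Both sides have the same dimensions, so the equation is dimensionally consistent.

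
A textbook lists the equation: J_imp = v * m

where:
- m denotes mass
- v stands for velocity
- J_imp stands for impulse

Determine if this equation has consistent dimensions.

Yes

m (mass) has dimensions [M].
v (velocity) has dimensions [L T^-1].
J_imp (impulse) has dimensions [L M T^-1].

Left side: [L M T^-1]
Right side: [L M T^-1]

Both sides have the same dimensions, so the equation is dimensionally consistent.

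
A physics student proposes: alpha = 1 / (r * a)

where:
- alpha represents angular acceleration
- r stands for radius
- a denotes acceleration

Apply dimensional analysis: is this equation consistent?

No

alpha (angular acceleration) has dimensions [T^-2].
r (radius) has dimensions [L].
a (acceleration) has dimensions [L T^-2].

Left side: [T^-2]
Right side: [L^-2 T^2]

The two sides have different dimensions, so the equation is NOT dimensionally consistent.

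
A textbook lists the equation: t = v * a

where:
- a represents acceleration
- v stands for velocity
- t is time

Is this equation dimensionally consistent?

No

a (acceleration) has dimensions [L T^-2].
v (velocity) has dimensions [L T^-1].
t (time) has dimensions [T].

Left side: [T]
Right side: [L^2 T^-3]

The two sides have different dimensions, so the equation is NOT dimensionally consistent.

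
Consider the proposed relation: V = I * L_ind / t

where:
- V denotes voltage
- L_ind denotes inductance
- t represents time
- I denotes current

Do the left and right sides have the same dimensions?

Yes

V (voltage) has dimensions [I^-1 L^2 M T^-3].
L_ind (inductance) has dimensions [I^-2 L^2 M T^-2].
t (time) has dimensions [T].
I (current) has dimensions [I].

Left side: [I^-1 L^2 M T^-3]
Right side: [I^-1 L^2 M T^-3]

Both sides have the same dimensions, so the equation is dimensionally consistent.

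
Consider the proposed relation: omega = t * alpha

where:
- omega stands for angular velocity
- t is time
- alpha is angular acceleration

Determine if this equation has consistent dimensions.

Yes

omega (angular velocity) has dimensions [T^-1].
t (time) has dimensions [T].
alpha (angular acceleration) has dimensions [T^-2].

Left side: [T^-1]
Right side: [T^-1]

Both sides have the same dimensions, so the equation is dimensionally consistent.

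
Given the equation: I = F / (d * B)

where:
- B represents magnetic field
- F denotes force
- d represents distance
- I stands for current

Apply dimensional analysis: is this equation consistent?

Yes

B (magnetic field) has dimensions [I^-1 M T^-2].
F (force) has dimensions [L M T^-2].
d (distance) has dimensions [L].
I (current) has dimensions [I].

Left side: [I]
Right side: [I]

Both sides have the same dimensions, so the equation is dimensionally consistent.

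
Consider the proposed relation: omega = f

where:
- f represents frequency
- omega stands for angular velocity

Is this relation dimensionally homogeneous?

Yes

f (frequency) has dimensions [T^-1].
omega (angular velocity) has dimensions [T^-1].

Left side: [T^-1]
Right side: [T^-1]

Both sides have the same dimensions, so the equation is dimensionally consistent.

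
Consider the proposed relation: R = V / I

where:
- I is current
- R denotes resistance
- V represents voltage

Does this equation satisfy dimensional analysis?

Yes

I (current) has dimensions [I].
R (resistance) has dimensions [I^-2 L^2 M T^-3].
V (voltage) has dimensions [I^-1 L^2 M T^-3].

Left side: [I^-2 L^2 M T^-3]
Right side: [I^-2 L^2 M T^-3]

Both sides have the same dimensions, so the equation is dimensionally consistent.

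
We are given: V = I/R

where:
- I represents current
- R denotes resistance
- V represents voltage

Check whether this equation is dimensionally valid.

No

I (current) has dimensions [I].
R (resistance) has dimensions [I^-2 L^2 M T^-3].
V (voltage) has dimensions [I^-1 L^2 M T^-3].

Left side: [I^-1 L^2 M T^-3]
Right side: [I^3 L^-2 M^-1 T^3]

The two sides have different dimensions, so the equation is NOT dimensionally consistent.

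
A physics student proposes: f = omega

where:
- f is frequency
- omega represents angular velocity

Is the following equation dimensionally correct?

Yes

f (frequency) has dimensions [T^-1].
omega (angular velocity) has dimensions [T^-1].

Left side: [T^-1]
Right side: [T^-1]

Both sides have the same dimensions, so the equation is dimensionally consistent.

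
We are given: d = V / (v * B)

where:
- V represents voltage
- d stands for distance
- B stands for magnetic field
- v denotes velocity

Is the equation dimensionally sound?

Yes

V (voltage) has dimensions [I^-1 L^2 M T^-3].
d (distance) has dimensions [L].
B (magnetic field) has dimensions [I^-1 M T^-2].
v (velocity) has dimensions [L T^-1].

Left side: [L]
Right side: [L]

Both sides have the same dimensions, so the equation is dimensionally consistent.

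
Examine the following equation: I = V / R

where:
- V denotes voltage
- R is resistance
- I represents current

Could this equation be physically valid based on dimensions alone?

Yes

V (voltage) has dimensions [I^-1 L^2 M T^-3].
R (resistance) has dimensions [I^-2 L^2 M T^-3].
I (current) has dimensions [I].

Left side: [I]
Right side: [I]

Both sides have the same dimensions, so the equation is dimensionally consistent.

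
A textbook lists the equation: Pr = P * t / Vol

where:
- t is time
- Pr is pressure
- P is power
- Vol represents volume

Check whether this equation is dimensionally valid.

Yes

t (time) has dimensions [T].
Pr (pressure) has dimensions [L^-1 M T^-2].
P (power) has dimensions [L^2 M T^-3].
Vol (volume) has dimensions [L^3].

Left side: [L^-1 M T^-2]
Right side: [L^-1 M T^-2]

Both sides have the same dimensions, so the equation is dimensionally consistent.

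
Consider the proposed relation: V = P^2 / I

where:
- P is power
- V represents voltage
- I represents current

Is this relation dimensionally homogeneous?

No

P (power) has dimensions [L^2 M T^-3].
V (voltage) has dimensions [I^-1 L^2 M T^-3].
I (current) has dimensions [I].

Left side: [I^-1 L^2 M T^-3]
Right side: [I^-1 L^4 M^2 T^-6]

The two sides have different dimensions, so the equation is NOT dimensionally consistent.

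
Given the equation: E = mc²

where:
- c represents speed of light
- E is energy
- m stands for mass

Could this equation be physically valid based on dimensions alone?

Yes

c (speed of light) has dimensions [L T^-1].
E (energy) has dimensions [L^2 M T^-2].
m (mass) has dimensions [M].

Left side: [L^2 M T^-2]
Right side: [L^2 M T^-2]

Both sides have the same dimensions, so the equation is dimensionally consistent.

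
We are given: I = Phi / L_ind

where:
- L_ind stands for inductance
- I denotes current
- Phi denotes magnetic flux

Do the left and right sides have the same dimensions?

Yes

L_ind (inductance) has dimensions [I^-2 L^2 M T^-2].
I (current) has dimensions [I].
Phi (magnetic flux) has dimensions [I^-1 L^2 M T^-2].

Left side: [I]
Right side: [I]

Both sides have the same dimensions, so the equation is dimensionally consistent.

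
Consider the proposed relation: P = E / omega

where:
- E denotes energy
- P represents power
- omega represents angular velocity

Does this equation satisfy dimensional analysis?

No

E (energy) has dimensions [L^2 M T^-2].
P (power) has dimensions [L^2 M T^-3].
omega (angular velocity) has dimensions [T^-1].

Left side: [L^2 M T^-3]
Right side: [L^2 M T^-1]

The two sides have different dimensions, so the equation is NOT dimensionally consistent.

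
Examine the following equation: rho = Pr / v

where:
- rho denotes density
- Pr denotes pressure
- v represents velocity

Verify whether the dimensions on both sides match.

No

rho (density) has dimensions [L^-3 M].
Pr (pressure) has dimensions [L^-1 M T^-2].
v (velocity) has dimensions [L T^-1].

Left side: [L^-3 M]
Right side: [L^-2 M T^-1]

The two sides have different dimensions, so the equation is NOT dimensionally consistent.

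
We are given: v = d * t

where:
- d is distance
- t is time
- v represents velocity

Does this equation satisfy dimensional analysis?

No

d (distance) has dimensions [L].
t (time) has dimensions [T].
v (velocity) has dimensions [L T^-1].

Left side: [L T^-1]
Right side: [L T]

The two sides have different dimensions, so the equation is NOT dimensionally consistent.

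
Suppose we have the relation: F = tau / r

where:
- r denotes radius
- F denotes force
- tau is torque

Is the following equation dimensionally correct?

Yes

r (radius) has dimensions [L].
F (force) has dimensions [L M T^-2].
tau (torque) has dimensions [L^2 M T^-2].

Left side: [L M T^-2]
Right side: [L M T^-2]

Both sides have the same dimensions, so the equation is dimensionally consistent.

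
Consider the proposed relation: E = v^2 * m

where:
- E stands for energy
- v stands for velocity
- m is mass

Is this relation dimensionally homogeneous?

Yes

E (energy) has dimensions [L^2 M T^-2].
v (velocity) has dimensions [L T^-1].
m (mass) has dimensions [M].

Left side: [L^2 M T^-2]
Right side: [L^2 M T^-2]

Both sides have the same dimensions, so the equation is dimensionally consistent.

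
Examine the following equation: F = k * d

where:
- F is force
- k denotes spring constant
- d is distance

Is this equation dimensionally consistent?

Yes

F (force) has dimensions [L M T^-2].
k (spring constant) has dimensions [M T^-2].
d (distance) has dimensions [L].

Left side: [L M T^-2]
Right side: [L M T^-2]

Both sides have the same dimensions, so the equation is dimensionally consistent.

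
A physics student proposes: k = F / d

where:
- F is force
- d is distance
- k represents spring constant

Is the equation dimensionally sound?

Yes

F (force) has dimensions [L M T^-2].
d (distance) has dimensions [L].
k (spring constant) has dimensions [M T^-2].

Left side: [M T^-2]
Right side: [M T^-2]

Both sides have the same dimensions, so the equation is dimensionally consistent.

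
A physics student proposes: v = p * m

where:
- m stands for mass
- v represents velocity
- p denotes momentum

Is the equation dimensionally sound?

No

m (mass) has dimensions [M].
v (velocity) has dimensions [L T^-1].
p (momentum) has dimensions [L M T^-1].

Left side: [L T^-1]
Right side: [L M^2 T^-1]

The two sides have different dimensions, so the equation is NOT dimensionally consistent.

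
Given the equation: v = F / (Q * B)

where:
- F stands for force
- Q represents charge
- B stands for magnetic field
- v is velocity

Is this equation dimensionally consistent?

Yes

F (force) has dimensions [L M T^-2].
Q (charge) has dimensions [I T].
B (magnetic field) has dimensions [I^-1 M T^-2].
v (velocity) has dimensions [L T^-1].

Left side: [L T^-1]
Right side: [L T^-1]

Both sides have the same dimensions, so the equation is dimensionally consistent.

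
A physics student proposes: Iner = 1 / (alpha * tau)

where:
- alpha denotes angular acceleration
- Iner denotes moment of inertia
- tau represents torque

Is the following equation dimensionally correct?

No

alpha (angular acceleration) has dimensions [T^-2].
Iner (moment of inertia) has dimensions [L^2 M].
tau (torque) has dimensions [L^2 M T^-2].

Left side: [L^2 M]
Right side: [L^-2 M^-1 T^4]

The two sides have different dimensions, so the equation is NOT dimensionally consistent.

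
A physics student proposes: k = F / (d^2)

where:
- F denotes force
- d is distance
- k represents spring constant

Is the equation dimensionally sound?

No

F (force) has dimensions [L M T^-2].
d (distance) has dimensions [L].
k (spring constant) has dimensions [M T^-2].

Left side: [M T^-2]
Right side: [L^-1 M T^-2]

The two sides have different dimensions, so the equation is NOT dimensionally consistent.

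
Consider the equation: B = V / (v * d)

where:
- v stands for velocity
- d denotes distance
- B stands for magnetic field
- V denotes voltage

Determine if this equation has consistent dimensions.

Yes

v (velocity) has dimensions [L T^-1].
d (distance) has dimensions [L].
B (magnetic field) has dimensions [I^-1 M T^-2].
V (voltage) has dimensions [I^-1 L^2 M T^-3].

Left side: [I^-1 M T^-2]
Right side: [I^-1 M T^-2]

Both sides have the same dimensions, so the equation is dimensionally consistent.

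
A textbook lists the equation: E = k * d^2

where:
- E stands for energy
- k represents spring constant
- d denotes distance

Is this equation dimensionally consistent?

Yes

E (energy) has dimensions [L^2 M T^-2].
k (spring constant) has dimensions [M T^-2].
d (distance) has dimensions [L].

Left side: [L^2 M T^-2]
Right side: [L^2 M T^-2]

Both sides have the same dimensions, so the equation is dimensionally consistent.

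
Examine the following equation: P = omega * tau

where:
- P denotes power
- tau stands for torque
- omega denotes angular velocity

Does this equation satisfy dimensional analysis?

Yes

P (power) has dimensions [L^2 M T^-3].
tau (torque) has dimensions [L^2 M T^-2].
omega (angular velocity) has dimensions [T^-1].

Left side: [L^2 M T^-3]
Right side: [L^2 M T^-3]

Both sides have the same dimensions, so the equation is dimensionally consistent.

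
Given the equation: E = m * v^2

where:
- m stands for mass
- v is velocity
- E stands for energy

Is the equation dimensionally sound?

Yes

m (mass) has dimensions [M].
v (velocity) has dimensions [L T^-1].
E (energy) has dimensions [L^2 M T^-2].

Left side: [L^2 M T^-2]
Right side: [L^2 M T^-2]

Both sides have the same dimensions, so the equation is dimensionally consistent.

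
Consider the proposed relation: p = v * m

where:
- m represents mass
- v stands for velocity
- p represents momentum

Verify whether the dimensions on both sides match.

Yes

m (mass) has dimensions [M].
v (velocity) has dimensions [L T^-1].
p (momentum) has dimensions [L M T^-1].

Left side: [L M T^-1]
Right side: [L M T^-1]

Both sides have the same dimensions, so the equation is dimensionally consistent.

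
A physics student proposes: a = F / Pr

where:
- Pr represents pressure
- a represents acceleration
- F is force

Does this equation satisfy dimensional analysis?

No

Pr (pressure) has dimensions [L^-1 M T^-2].
a (acceleration) has dimensions [L T^-2].
F (force) has dimensions [L M T^-2].

Left side: [L T^-2]
Right side: [L^2]

The two sides have different dimensions, so the equation is NOT dimensionally consistent.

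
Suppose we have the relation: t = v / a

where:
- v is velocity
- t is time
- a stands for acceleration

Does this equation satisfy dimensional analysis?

Yes

v (velocity) has dimensions [L T^-1].
t (time) has dimensions [T].
a (acceleration) has dimensions [L T^-2].

Left side: [T]
Right side: [T]

Both sides have the same dimensions, so the equation is dimensionally consistent.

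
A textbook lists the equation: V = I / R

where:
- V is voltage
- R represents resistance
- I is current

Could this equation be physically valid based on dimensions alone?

No

V (voltage) has dimensions [I^-1 L^2 M T^-3].
R (resistance) has dimensions [I^-2 L^2 M T^-3].
I (current) has dimensions [I].

Left side: [I^-1 L^2 M T^-3]
Right side: [I^3 L^-2 M^-1 T^3]

The two sides have different dimensions, so the equation is NOT dimensionally consistent.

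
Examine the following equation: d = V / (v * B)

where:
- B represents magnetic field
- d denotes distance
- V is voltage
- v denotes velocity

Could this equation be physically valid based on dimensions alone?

Yes

B (magnetic field) has dimensions [I^-1 M T^-2].
d (distance) has dimensions [L].
V (voltage) has dimensions [I^-1 L^2 M T^-3].
v (velocity) has dimensions [L T^-1].

Left side: [L]
Right side: [L]

Both sides have the same dimensions, so the equation is dimensionally consistent.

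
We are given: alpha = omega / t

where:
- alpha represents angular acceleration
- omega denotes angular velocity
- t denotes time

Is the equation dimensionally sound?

Yes

alpha (angular acceleration) has dimensions [T^-2].
omega (angular velocity) has dimensions [T^-1].
t (time) has dimensions [T].

Left side: [T^-2]
Right side: [T^-2]

Both sides have the same dimensions, so the equation is dimensionally consistent.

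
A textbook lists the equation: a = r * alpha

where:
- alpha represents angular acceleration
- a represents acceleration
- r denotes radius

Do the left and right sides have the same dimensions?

Yes

alpha (angular acceleration) has dimensions [T^-2].
a (acceleration) has dimensions [L T^-2].
r (radius) has dimensions [L].

Left side: [L T^-2]
Right side: [L T^-2]

Both sides have the same dimensions, so the equation is dimensionally consistent.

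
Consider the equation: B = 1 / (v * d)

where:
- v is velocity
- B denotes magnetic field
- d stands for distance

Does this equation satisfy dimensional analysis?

No

v (velocity) has dimensions [L T^-1].
B (magnetic field) has dimensions [I^-1 M T^-2].
d (distance) has dimensions [L].

Left side: [I^-1 M T^-2]
Right side: [L^-2 T]

The two sides have different dimensions, so the equation is NOT dimensionally consistent.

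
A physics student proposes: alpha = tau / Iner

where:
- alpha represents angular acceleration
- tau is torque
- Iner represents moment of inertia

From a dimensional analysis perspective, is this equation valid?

Yes

alpha (angular acceleration) has dimensions [T^-2].
tau (torque) has dimensions [L^2 M T^-2].
Iner (moment of inertia) has dimensions [L^2 M].

Left side: [T^-2]
Right side: [T^-2]

Both sides have the same dimensions, so the equation is dimensionally consistent.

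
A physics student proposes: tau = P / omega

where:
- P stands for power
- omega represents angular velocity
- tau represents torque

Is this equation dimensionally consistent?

Yes

P (power) has dimensions [L^2 M T^-3].
omega (angular velocity) has dimensions [T^-1].
tau (torque) has dimensions [L^2 M T^-2].

Left side: [L^2 M T^-2]
Right side: [L^2 M T^-2]

Both sides have the same dimensions, so the equation is dimensionally consistent.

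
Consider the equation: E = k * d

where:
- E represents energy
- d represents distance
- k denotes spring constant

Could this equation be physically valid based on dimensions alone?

No

E (energy) has dimensions [L^2 M T^-2].
d (distance) has dimensions [L].
k (spring constant) has dimensions [M T^-2].

Left side: [L^2 M T^-2]
Right side: [L M T^-2]

The two sides have different dimensions, so the equation is NOT dimensionally consistent.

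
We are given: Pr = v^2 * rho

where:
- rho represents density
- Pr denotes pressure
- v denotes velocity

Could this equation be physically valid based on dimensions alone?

Yes

rho (density) has dimensions [L^-3 M].
Pr (pressure) has dimensions [L^-1 M T^-2].
v (velocity) has dimensions [L T^-1].

Left side: [L^-1 M T^-2]
Right side: [L^-1 M T^-2]

Both sides have the same dimensions, so the equation is dimensionally consistent.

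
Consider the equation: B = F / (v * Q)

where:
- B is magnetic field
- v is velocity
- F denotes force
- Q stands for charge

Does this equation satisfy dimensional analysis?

Yes

B (magnetic field) has dimensions [I^-1 M T^-2].
v (velocity) has dimensions [L T^-1].
F (force) has dimensions [L M T^-2].
Q (charge) has dimensions [I T].

Left side: [I^-1 M T^-2]
Right side: [I^-1 M T^-2]

Both sides have the same dimensions, so the equation is dimensionally consistent.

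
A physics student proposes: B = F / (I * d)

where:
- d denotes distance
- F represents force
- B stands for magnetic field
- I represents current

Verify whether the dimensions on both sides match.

Yes

d (distance) has dimensions [L].
F (force) has dimensions [L M T^-2].
B (magnetic field) has dimensions [I^-1 M T^-2].
I (current) has dimensions [I].

Left side: [I^-1 M T^-2]
Right side: [I^-1 M T^-2]

Both sides have the same dimensions, so the equation is dimensionally consistent.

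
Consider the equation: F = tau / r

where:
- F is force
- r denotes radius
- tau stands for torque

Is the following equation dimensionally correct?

Yes

F (force) has dimensions [L M T^-2].
r (radius) has dimensions [L].
tau (torque) has dimensions [L^2 M T^-2].

Left side: [L M T^-2]
Right side: [L M T^-2]

Both sides have the same dimensions, so the equation is dimensionally consistent.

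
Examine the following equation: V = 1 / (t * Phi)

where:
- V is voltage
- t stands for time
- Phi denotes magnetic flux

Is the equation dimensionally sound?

No

V (voltage) has dimensions [I^-1 L^2 M T^-3].
t (time) has dimensions [T].
Phi (magnetic flux) has dimensions [I^-1 L^2 M T^-2].

Left side: [I^-1 L^2 M T^-3]
Right side: [I L^-2 M^-1 T]

The two sides have different dimensions, so the equation is NOT dimensionally consistent.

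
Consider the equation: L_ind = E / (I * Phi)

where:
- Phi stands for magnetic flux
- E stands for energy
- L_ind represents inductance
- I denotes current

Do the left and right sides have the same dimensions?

No

Phi (magnetic flux) has dimensions [I^-1 L^2 M T^-2].
E (energy) has dimensions [L^2 M T^-2].
L_ind (inductance) has dimensions [I^-2 L^2 M T^-2].
I (current) has dimensions [I].

Left side: [I^-2 L^2 M T^-2]
Right side: [dimensionless]

The two sides have different dimensions, so the equation is NOT dimensionally consistent.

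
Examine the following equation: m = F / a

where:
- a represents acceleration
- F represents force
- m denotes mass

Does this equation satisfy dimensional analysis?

Yes

a (acceleration) has dimensions [L T^-2].
F (force) has dimensions [L M T^-2].
m (mass) has dimensions [M].

Left side: [M]
Right side: [M]

Both sides have the same dimensions, so the equation is dimensionally consistent.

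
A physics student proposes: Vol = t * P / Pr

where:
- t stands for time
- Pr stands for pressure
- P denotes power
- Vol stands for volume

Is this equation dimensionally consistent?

Yes

t (time) has dimensions [T].
Pr (pressure) has dimensions [L^-1 M T^-2].
P (power) has dimensions [L^2 M T^-3].
Vol (volume) has dimensions [L^3].

Left side: [L^3]
Right side: [L^3]

Both sides have the same dimensions, so the equation is dimensionally consistent.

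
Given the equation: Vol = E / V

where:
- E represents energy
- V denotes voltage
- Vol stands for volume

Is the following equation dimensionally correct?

No

E (energy) has dimensions [L^2 M T^-2].
V (voltage) has dimensions [I^-1 L^2 M T^-3].
Vol (volume) has dimensions [L^3].

Left side: [L^3]
Right side: [I T]

The two sides have different dimensions, so the equation is NOT dimensionally consistent.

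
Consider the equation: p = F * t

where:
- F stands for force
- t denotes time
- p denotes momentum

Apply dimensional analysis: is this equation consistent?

Yes

F (force) has dimensions [L M T^-2].
t (time) has dimensions [T].
p (momentum) has dimensions [L M T^-1].

Left side: [L M T^-1]
Right side: [L M T^-1]

Both sides have the same dimensions, so the equation is dimensionally consistent.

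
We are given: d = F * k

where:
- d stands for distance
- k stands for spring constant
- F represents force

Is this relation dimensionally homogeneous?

No

d (distance) has dimensions [L].
k (spring constant) has dimensions [M T^-2].
F (force) has dimensions [L M T^-2].

Left side: [L]
Right side: [L M^2 T^-4]

The two sides have different dimensions, so the equation is NOT dimensionally consistent.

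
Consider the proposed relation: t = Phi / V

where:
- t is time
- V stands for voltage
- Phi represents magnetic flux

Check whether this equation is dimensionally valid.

Yes

t (time) has dimensions [T].
V (voltage) has dimensions [I^-1 L^2 M T^-3].
Phi (magnetic flux) has dimensions [I^-1 L^2 M T^-2].

Left side: [T]
Right side: [T]

Both sides have the same dimensions, so the equation is dimensionally consistent.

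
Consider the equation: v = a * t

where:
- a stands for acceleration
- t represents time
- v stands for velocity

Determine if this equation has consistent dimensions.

Yes

a (acceleration) has dimensions [L T^-2].
t (time) has dimensions [T].
v (velocity) has dimensions [L T^-1].

Left side: [L T^-1]
Right side: [L T^-1]

Both sides have the same dimensions, so the equation is dimensionally consistent.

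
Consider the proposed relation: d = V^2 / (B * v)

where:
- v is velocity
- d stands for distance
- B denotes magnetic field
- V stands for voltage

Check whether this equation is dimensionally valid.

No

v (velocity) has dimensions [L T^-1].
d (distance) has dimensions [L].
B (magnetic field) has dimensions [I^-1 M T^-2].
V (voltage) has dimensions [I^-1 L^2 M T^-3].

Left side: [L]
Right side: [I^-1 L^3 M T^-3]

The two sides have different dimensions, so the equation is NOT dimensionally consistent.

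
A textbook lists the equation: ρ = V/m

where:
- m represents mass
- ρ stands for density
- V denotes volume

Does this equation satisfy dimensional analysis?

No

m (mass) has dimensions [M].
ρ (density) has dimensions [L^-3 M].
V (volume) has dimensions [L^3].

Left side: [L^-3 M]
Right side: [L^3 M^-1]

The two sides have different dimensions, so the equation is NOT dimensionally consistent.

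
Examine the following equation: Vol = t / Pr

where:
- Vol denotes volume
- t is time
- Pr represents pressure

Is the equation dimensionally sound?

No

Vol (volume) has dimensions [L^3].
t (time) has dimensions [T].
Pr (pressure) has dimensions [L^-1 M T^-2].

Left side: [L^3]
Right side: [L M^-1 T^3]

The two sides have different dimensions, so the equation is NOT dimensionally consistent.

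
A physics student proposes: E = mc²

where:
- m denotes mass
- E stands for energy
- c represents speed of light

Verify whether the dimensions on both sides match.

Yes

m (mass) has dimensions [M].
E (energy) has dimensions [L^2 M T^-2].
c (speed of light) has dimensions [L T^-1].

Left side: [L^2 M T^-2]
Right side: [L^2 M T^-2]

Both sides have the same dimensions, so the equation is dimensionally consistent.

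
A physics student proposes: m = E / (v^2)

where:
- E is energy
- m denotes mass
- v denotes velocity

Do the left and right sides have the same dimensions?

Yes

E (energy) has dimensions [L^2 M T^-2].
m (mass) has dimensions [M].
v (velocity) has dimensions [L T^-1].

Left side: [M]
Right side: [M]

Both sides have the same dimensions, so the equation is dimensionally consistent.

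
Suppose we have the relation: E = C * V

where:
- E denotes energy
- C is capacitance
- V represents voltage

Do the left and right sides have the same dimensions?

No

E (energy) has dimensions [L^2 M T^-2].
C (capacitance) has dimensions [I^2 L^-2 M^-1 T^4].
V (voltage) has dimensions [I^-1 L^2 M T^-3].

Left side: [L^2 M T^-2]
Right side: [I T]

The two sides have different dimensions, so the equation is NOT dimensionally consistent.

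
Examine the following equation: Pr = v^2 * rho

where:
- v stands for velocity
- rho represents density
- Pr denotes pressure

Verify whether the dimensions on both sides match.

Yes

v (velocity) has dimensions [L T^-1].
rho (density) has dimensions [L^-3 M].
Pr (pressure) has dimensions [L^-1 M T^-2].

Left side: [L^-1 M T^-2]
Right side: [L^-1 M T^-2]

Both sides have the same dimensions, so the equation is dimensionally consistent.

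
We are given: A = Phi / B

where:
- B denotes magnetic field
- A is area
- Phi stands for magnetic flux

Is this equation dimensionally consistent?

Yes

B (magnetic field) has dimensions [I^-1 M T^-2].
A (area) has dimensions [L^2].
Phi (magnetic flux) has dimensions [I^-1 L^2 M T^-2].

Left side: [L^2]
Right side: [L^2]

Both sides have the same dimensions, so the equation is dimensionally consistent.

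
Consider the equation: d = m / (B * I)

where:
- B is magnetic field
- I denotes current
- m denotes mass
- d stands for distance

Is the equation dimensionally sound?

No

B (magnetic field) has dimensions [I^-1 M T^-2].
I (current) has dimensions [I].
m (mass) has dimensions [M].
d (distance) has dimensions [L].

Left side: [L]
Right side: [T^2]

The two sides have different dimensions, so the equation is NOT dimensionally consistent.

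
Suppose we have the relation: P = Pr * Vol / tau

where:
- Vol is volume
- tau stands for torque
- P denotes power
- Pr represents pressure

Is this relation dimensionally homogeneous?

No

Vol (volume) has dimensions [L^3].
tau (torque) has dimensions [L^2 M T^-2].
P (power) has dimensions [L^2 M T^-3].
Pr (pressure) has dimensions [L^-1 M T^-2].

Left side: [L^2 M T^-3]
Right side: [dimensionless]

The two sides have different dimensions, so the equation is NOT dimensionally consistent.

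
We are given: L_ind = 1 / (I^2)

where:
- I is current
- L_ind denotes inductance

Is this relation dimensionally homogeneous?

No

I (current) has dimensions [I].
L_ind (inductance) has dimensions [I^-2 L^2 M T^-2].

Left side: [I^-2 L^2 M T^-2]
Right side: [I^-2]

The two sides have different dimensions, so the equation is NOT dimensionally consistent.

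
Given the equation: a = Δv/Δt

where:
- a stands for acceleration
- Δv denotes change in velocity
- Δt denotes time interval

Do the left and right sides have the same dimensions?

Yes

a (acceleration) has dimensions [L T^-2].
Δv (change in velocity) has dimensions [L T^-1].
Δt (time interval) has dimensions [T].

Left side: [L T^-2]
Right side: [L T^-2]

Both sides have the same dimensions, so the equation is dimensionally consistent.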